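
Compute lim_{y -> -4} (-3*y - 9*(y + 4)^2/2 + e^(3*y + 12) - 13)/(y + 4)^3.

Direct substitution gives 0/0.
Apply L'Hôpital: lim (-9*y + 3*e^(3*y + 12) - 39)/(3*(y + 4)^2), still 0/0.
Apply L'Hôpital: lim (9*e^(3*y + 12) - 9)/(6*y + 24), still 0/0.
After 3 applications of L'Hôpital's rule the quotient is (27*e^(3*y + 12))/(6); substituting y = -4 gives 9/2.

9/2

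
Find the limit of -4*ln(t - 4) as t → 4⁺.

As t → 4⁺, t - 4 → 0⁺ and ln(t - 4) → −∞.
Multiplying by -4 gives ∞.

∞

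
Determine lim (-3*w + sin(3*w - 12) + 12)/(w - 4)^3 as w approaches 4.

Direct substitution gives 0/0.
Apply L'Hôpital: lim (3*cos(3*w - 12) - 3)/(3*(w - 4)^2), still 0/0.
Apply L'Hôpital: lim (-9*sin(3*w - 12))/(6*w - 24), still 0/0.
After 3 applications of L'Hôpital's rule the quotient is (-27*cos(3*w - 12))/(6); substituting w = 4 gives -9/2.

-9/2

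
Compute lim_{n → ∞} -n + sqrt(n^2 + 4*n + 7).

An ∞ − ∞ form. Rationalising with the conjugate, the difference becomes (4n + 7) / (√(n^2 + 4*n + 7) + n).
For large n the denominator behaves like 2·n, so the quotient tends to 4/2 = 2.

2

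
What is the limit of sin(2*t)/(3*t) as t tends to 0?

Substitution gives 0/0.
Write it as (2/3)·sin(2t)/(2t); since sin(u)/u → 1, the limit is 2/3.

2/3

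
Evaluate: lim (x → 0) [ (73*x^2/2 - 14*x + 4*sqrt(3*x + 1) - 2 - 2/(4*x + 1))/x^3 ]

539/4

Substitution gives 0/0 (the numerator vanishes to order 3).
Expand each term to order x^3: the coefficient of x^3 in 4·√(1 + 3x) is 27/4 and in -2·1/(1 + 4x) is 128.
Lower-order terms cancel with the polynomial part, so the numerator is (539/4)·x^3 + o(x^3), and the limit is (539/4)/(1) = 539/4.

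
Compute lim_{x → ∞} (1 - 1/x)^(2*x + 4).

e^(-2)

Write it as [(1 - 1/x)^x]^(2) · (1 - 1/x)^(4). The bracketed term tends to e^(-1) and the second factor to 1, so the limit is e^(-2).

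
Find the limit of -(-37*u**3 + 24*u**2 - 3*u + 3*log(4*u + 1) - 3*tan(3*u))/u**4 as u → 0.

192

Substitution gives 0/0 (the numerator vanishes to order 4).
Expand each term to order u^4: the coefficient of u^4 in -3·tan(3u) is 0 and in 3·ln(1 + 4u) is -192.
Lower-order terms cancel with the polynomial part, so the numerator is (-192)·u^4 + o(u^4), and the limit is (-192)/(-1) = 192.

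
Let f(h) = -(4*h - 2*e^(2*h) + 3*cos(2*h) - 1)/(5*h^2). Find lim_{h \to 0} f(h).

2

Substitution gives 0/0; apply L'Hôpital's rule 2 times.
After differentiating numerator and denominator 2 times the quotient is (-8*e^(2*h) - 12*cos(2*h))/(-10); at h = 0 this is 2.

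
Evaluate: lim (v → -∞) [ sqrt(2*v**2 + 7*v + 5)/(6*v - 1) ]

-√(2)/6

For large |v|, √(2*v^2 + 7*v + 5) ≈ √2·|v| and the denominator ≈ 6v.
Since v → −∞, |v| = −v, giving −√2/(6) = -√(2)/6.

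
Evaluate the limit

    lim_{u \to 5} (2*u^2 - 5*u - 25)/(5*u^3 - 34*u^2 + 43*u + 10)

5/26

Since u = 5 makes numerator and denominator zero, (u - 5) divides both.
Cancelling it gives (2*u + 5)/(5*u^2 - 9*u - 2); now plug in u = 5 to get 5/26.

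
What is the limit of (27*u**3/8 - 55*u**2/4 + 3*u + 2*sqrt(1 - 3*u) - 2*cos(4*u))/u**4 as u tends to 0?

Substitution gives 0/0 (the numerator vanishes to order 4).
Expand each term to order u^4: the coefficient of u^4 in 2·√(1 - 3u) is -405/64 and in -2·cos(4u) is -64/3.
Lower-order terms cancel with the polynomial part, so the numerator is (-5311/192)·u^4 + o(u^4), and the limit is (-5311/192)/(1) = -5311/192.

-5311/192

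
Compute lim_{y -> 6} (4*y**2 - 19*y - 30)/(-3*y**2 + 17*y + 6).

-29/19

Since y = 6 makes numerator and denominator zero, (y - 6) divides both.
Cancelling it gives (4*y + 5)/(-3*y - 1); now plug in y = 6 to get -29/19.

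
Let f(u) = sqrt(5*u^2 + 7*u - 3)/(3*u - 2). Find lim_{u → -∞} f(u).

-√(5)/3

For large |u|, √(5*u^2 + 7*u - 3) ≈ √5·|u| and the denominator ≈ 3u.
Since u → −∞, |u| = −u, giving −√5/(3) = -√(5)/3.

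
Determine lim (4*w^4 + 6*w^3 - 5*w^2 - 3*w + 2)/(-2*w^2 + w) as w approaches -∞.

-∞

The numerator has higher degree (4 > 2); the quotient behaves like (4/(-2))·w^2 for large |w|.
As w → −∞ this diverges to -∞.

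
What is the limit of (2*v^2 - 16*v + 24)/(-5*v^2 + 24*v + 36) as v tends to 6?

-2/9

At v = 6 both the top and bottom vanish — a removable singularity. Factoring out (v - 6) from each leaves (2*v - 4)/(-5*v - 6), which at v = 6 equals -2/9.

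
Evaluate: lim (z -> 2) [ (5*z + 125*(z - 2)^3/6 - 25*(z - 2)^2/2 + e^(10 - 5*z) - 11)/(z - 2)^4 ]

625/24

Direct substitution gives 0/0.
Apply L'Hôpital: lim (-25*z + 125*(z - 2)^2/2 - 5*e^(10 - 5*z) + 55)/(4*(z - 2)^3), still 0/0.
Apply L'Hôpital: lim (125*z + 25*e^(10 - 5*z) - 275)/(12*(z - 2)^2), still 0/0.
Apply L'Hôpital: lim (125 - 125*e^(10 - 5*z))/(24*z - 48), still 0/0.
After 4 applications of L'Hôpital's rule the quotient is (625*e^(10 - 5*z))/(24); substituting z = 2 gives 625/24.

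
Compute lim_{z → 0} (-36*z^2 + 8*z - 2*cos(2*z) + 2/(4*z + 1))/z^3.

Substitution gives 0/0 (the numerator vanishes to order 3).
Expand each term to order z^3: the coefficient of z^3 in 2·1/(1 + 4z) is -128 and in -2·cos(2z) is 0.
Lower-order terms cancel with the polynomial part, so the numerator is (-128)·z^3 + o(z^3), and the limit is (-128)/(1) = -128.

-128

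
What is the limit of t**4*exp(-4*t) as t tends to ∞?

Write as t^4/e^{4t}, an ∞/∞ form.
Exponential growth dominates any polynomial, so repeated L'Hôpital (or the standard result) gives 0.

0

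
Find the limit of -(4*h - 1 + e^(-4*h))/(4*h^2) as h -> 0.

Direct substitution gives 0/0.
Apply L'Hôpital: lim (4 - 4*e^(-4*h))/(-8*h), still 0/0.
After 2 applications of L'Hôpital's rule the quotient is (16*e^(-4*h))/(-8); substituting h = 0 gives -2.

-2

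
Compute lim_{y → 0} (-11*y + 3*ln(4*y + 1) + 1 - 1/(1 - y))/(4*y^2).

Substitution gives 0/0; apply L'Hôpital's rule 2 times.
After differentiating numerator and denominator 2 times the quotient is (-48/(4*y + 1)^2 + 2/(y - 1)^3)/(8); at y = 0 this is -25/4.

-25/4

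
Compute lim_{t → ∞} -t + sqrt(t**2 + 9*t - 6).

This has the form ∞ − ∞. Multiply and divide by the conjugate √(t^2 + 9*t - 6) + t.
That gives (9t - 6) / (√(t^2 + 9*t - 6) + t).
Divide numerator and denominator by t: the limit is 9/(2·1) = 9/2.

9/2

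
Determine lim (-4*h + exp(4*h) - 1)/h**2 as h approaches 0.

Direct substitution gives 0/0.
Apply L'Hôpital: lim (4*e^(4*h) - 4)/(2*h), still 0/0.
After 2 applications of L'Hôpital's rule the quotient is (16*e^(4*h))/(2); substituting h = 0 gives 8.

8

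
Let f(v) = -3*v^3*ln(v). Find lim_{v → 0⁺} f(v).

This is a 0·(−∞) form. Rewrite as -3·ln(v) / v^(−3) and apply L'Hôpital:
the derivative quotient is -3·(1/v) / (−3·v^(−4)) = (3/3)·v^3 → 0.

0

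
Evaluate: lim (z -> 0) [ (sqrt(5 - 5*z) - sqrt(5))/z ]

A 0/0 form; rationalise with √(5 - 5z) + √5. This collapses the numerator to -5z, leaving -5/(√(5 - 5z) + √5) → -5/(2√5) = -√(5)/2.

-√(5)/2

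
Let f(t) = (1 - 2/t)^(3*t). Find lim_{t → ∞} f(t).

The base → 1 and the exponent → ∞: a 1^∞ form.
Take logarithms: (3t)·ln(1 - 2/t). Since ln(1+u) ~ u for small u, this behaves like (3t)·(-2/t) → -6.
So the limit is e^(-6).

e^(-6)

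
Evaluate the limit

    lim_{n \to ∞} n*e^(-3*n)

Write as n^1/e^{3n}, an ∞/∞ form.
Exponential growth dominates any polynomial, so repeated L'Hôpital (or the standard result) gives 0.

0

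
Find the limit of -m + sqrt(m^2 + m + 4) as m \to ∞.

This has the form ∞ − ∞. Multiply and divide by the conjugate √(m^2 + m + 4) + m.
That gives (m + 4) / (√(m^2 + m + 4) + m).
Divide numerator and denominator by m: the limit is 1/(2·1) = 1/2.

1/2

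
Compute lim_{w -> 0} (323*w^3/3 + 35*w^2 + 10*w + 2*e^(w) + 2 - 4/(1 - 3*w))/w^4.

-3887/12

Substitution gives 0/0; apply L'Hôpital's rule 4 times.
After differentiating numerator and denominator 4 times the quotient is (2*e^(w) + 7776/(3*w - 1)^5)/(24); at w = 0 this is -3887/12.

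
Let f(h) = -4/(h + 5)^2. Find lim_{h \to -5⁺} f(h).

As h → -5⁺, (h + 5) → 0⁺, so (h + 5)^2 → 0⁺ and -4/(h + 5)^2 → -∞.

-∞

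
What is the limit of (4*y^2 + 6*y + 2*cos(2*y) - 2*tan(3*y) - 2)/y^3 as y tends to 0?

Substitution gives 0/0 (the numerator vanishes to order 3).
Expand each term to order y^3: the coefficient of y^3 in -2·tan(3y) is -18 and in 2·cos(2y) is 0.
Lower-order terms cancel with the polynomial part, so the numerator is (-18)·y^3 + o(y^3), and the limit is (-18)/(1) = -18.

-18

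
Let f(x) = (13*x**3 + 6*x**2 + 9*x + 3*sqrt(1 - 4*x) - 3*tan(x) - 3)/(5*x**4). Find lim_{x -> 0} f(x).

-6

Substitution gives 0/0; apply L'Hôpital's rule 4 times.
After differentiating numerator and denominator 4 times the quotient is (24*tan(x)/cos(x)^2 - 72*tan(x)/cos(x)^4 - 720/(1 - 4*x)^(7/2))/(120); at x = 0 this is -6.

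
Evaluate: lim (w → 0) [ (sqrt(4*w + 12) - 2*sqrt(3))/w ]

√(3)/3

A 0/0 form; rationalise with √(12 + 4w) + √12. This collapses the numerator to 4w, leaving 4/(√(12 + 4w) + √12) → 4/(2√12) = √(3)/3.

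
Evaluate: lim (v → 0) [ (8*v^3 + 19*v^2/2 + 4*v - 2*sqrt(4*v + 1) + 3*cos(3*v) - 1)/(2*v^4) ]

Substitution gives 0/0 (the numerator vanishes to order 4).
Expand each term to order v^4: the coefficient of v^4 in -2·√(1 + 4v) is 20 and in 3·cos(3v) is 81/8.
Lower-order terms cancel with the polynomial part, so the numerator is (241/8)·v^4 + o(v^4), and the limit is (241/8)/(2) = 241/16.

241/16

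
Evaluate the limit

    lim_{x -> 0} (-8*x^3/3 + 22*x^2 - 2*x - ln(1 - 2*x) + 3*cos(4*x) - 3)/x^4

Substitution gives 0/0 (the numerator vanishes to order 4).
Expand each term to order x^4: the coefficient of x^4 in 3·cos(4x) is 32 and in −ln(1 - 2x) is 4.
Lower-order terms cancel with the polynomial part, so the numerator is (36)·x^4 + o(x^4), and the limit is (36)/(1) = 36.

36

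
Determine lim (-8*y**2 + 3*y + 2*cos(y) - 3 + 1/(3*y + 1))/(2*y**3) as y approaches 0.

-27/2

Substitution gives 0/0 (the numerator vanishes to order 3).
Expand each term to order y^3: the coefficient of y^3 in 2·cos(y) is 0 and in 1/(1 + 3y) is -27.
Lower-order terms cancel with the polynomial part, so the numerator is (-27)·y^3 + o(y^3), and the limit is (-27)/(2) = -27/2.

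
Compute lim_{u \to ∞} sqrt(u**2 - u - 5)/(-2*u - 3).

For large |u|, √(u^2 - u - 5) ≈ √1·|u| and the denominator ≈ -2u.
Since u → +∞, |u| = u, giving √1/(-2) = -1/2.

-1/2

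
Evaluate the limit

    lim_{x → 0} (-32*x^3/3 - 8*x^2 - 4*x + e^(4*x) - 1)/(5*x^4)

32/15

Direct substitution gives 0/0.
Apply L'Hôpital: lim (-32*x^2 - 16*x + 4*e^(4*x) - 4)/(20*x^3), still 0/0.
Apply L'Hôpital: lim (-64*x + 16*e^(4*x) - 16)/(60*x^2), still 0/0.
Apply L'Hôpital: lim (64*e^(4*x) - 64)/(120*x), still 0/0.
After 4 applications of L'Hôpital's rule the quotient is (256*e^(4*x))/(120); substituting x = 0 gives 32/15.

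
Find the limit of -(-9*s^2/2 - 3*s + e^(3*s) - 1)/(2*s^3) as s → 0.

-9/4

Direct substitution gives 0/0.
Apply L'Hôpital: lim (-9*s + 3*e^(3*s) - 3)/(-6*s^2), still 0/0.
Apply L'Hôpital: lim (9*e^(3*s) - 9)/(-12*s), still 0/0.
After 3 applications of L'Hôpital's rule the quotient is (27*e^(3*s))/(-12); substituting s = 0 gives -9/4.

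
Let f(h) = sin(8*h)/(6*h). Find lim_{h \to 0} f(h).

4/3

Substitution gives 0/0.
Write it as (8/6)·sin(8h)/(8h); since sin(u)/u → 1, the limit is 4/3.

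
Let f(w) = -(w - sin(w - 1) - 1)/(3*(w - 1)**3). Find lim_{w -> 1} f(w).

Direct substitution gives 0/0.
Apply L'Hôpital: lim (1 - cos(w - 1))/(-9*(w - 1)^2), still 0/0.
Apply L'Hôpital: lim (sin(w - 1))/(18 - 18*w), still 0/0.
After 3 applications of L'Hôpital's rule the quotient is (cos(w - 1))/(-18); substituting w = 1 gives -1/18.

-1/18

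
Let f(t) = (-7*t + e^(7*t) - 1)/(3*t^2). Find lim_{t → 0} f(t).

Direct substitution gives 0/0.
Apply L'Hôpital: lim (7*e^(7*t) - 7)/(6*t), still 0/0.
After 2 applications of L'Hôpital's rule the quotient is (49*e^(7*t))/(6); substituting t = 0 gives 49/6.

49/6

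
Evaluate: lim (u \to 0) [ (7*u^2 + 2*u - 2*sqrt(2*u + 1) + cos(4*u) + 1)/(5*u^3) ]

Substitution gives 0/0; apply L'Hôpital's rule 3 times.
After differentiating numerator and denominator 3 times the quotient is (64*sin(4*u) - 6/(2*u + 1)^(5/2))/(30); at u = 0 this is -1/5.

-1/5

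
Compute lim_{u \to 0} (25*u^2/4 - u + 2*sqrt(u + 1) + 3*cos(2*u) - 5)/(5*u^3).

Substitution gives 0/0 (the numerator vanishes to order 3).
Expand each term to order u^3: the coefficient of u^3 in 2·√(1 + u) is 1/8 and in 3·cos(2u) is 0.
Lower-order terms cancel with the polynomial part, so the numerator is (1/8)·u^3 + o(u^3), and the limit is (1/8)/(5) = 1/40.

1/40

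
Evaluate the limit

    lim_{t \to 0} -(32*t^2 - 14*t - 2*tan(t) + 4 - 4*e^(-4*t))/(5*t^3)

Substitution gives 0/0 (the numerator vanishes to order 3).
Expand each term to order t^3: the coefficient of t^3 in -4·e^(-4t) is 128/3 and in -2·tan(t) is -2/3.
Lower-order terms cancel with the polynomial part, so the numerator is (42)·t^3 + o(t^3), and the limit is (42)/(-5) = -42/5.

-42/5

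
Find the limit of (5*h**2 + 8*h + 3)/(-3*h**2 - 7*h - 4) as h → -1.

Since h = -1 makes numerator and denominator zero, (h + 1) divides both.
Cancelling it gives (5*h + 3)/(-3*h - 4); now plug in h = -1 to get 2.

2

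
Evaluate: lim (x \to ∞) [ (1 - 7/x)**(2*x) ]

e^(-14)

Write it as [(1 - 7/x)^x]^(2) · (1 - 7/x)^(0). The bracketed term tends to e^(-7) and the second factor to 1, so the limit is e^(-14).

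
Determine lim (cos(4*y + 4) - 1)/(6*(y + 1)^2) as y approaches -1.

-4/3

Direct substitution gives 0/0.
Apply L'Hôpital: lim (-4*sin(4*y + 4))/(12*y + 12), still 0/0.
After 2 applications of L'Hôpital's rule the quotient is (-16*cos(4*y + 4))/(12); substituting y = -1 gives -4/3.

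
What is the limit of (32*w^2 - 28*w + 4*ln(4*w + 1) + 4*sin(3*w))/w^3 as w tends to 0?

Substitution gives 0/0 (the numerator vanishes to order 3).
Expand each term to order w^3: the coefficient of w^3 in 4·ln(1 + 4w) is 256/3 and in 4·sin(3w) is -18.
Lower-order terms cancel with the polynomial part, so the numerator is (202/3)·w^3 + o(w^3), and the limit is (202/3)/(1) = 202/3.

202/3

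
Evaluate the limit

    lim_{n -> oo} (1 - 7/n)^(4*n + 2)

Let L be the limit and take ln: ln L = lim (4n + 2)·ln(1 - 7/n) = lim (4n + 2)·(-7/n + O(1/n²)) = -28.
Hence L = e^(-28).

e^(-28)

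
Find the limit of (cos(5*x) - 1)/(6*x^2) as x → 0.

-25/12

Direct substitution gives 0/0.
Apply L'Hôpital: lim (-5*sin(5*x))/(12*x), still 0/0.
After 2 applications of L'Hôpital's rule the quotient is (-25*cos(5*x))/(12); substituting x = 0 gives -25/12.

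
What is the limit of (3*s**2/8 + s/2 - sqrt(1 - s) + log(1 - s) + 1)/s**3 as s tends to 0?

-13/48

Substitution gives 0/0 (the numerator vanishes to order 3).
Expand each term to order s^3: the coefficient of s^3 in −√(1 - s) is 1/16 and in ln(1 - s) is -1/3.
Lower-order terms cancel with the polynomial part, so the numerator is (-13/48)·s^3 + o(s^3), and the limit is (-13/48)/(1) = -13/48.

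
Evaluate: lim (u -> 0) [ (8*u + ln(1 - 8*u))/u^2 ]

-32

Direct substitution gives 0/0.
Apply L'Hôpital: lim (8 - 8/(1 - 8*u))/(2*u), still 0/0.
After 2 applications of L'Hôpital's rule the quotient is (-64/(1 - 8*u)^2)/(2); substituting u = 0 gives -32.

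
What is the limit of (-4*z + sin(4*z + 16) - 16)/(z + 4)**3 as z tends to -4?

-32/3

Direct substitution gives 0/0.
Apply L'Hôpital: lim (4*cos(4*z + 16) - 4)/(3*(z + 4)^2), still 0/0.
Apply L'Hôpital: lim (-16*sin(4*z + 16))/(6*z + 24), still 0/0.
After 3 applications of L'Hôpital's rule the quotient is (-64*cos(4*z + 16))/(6); substituting z = -4 gives -32/3.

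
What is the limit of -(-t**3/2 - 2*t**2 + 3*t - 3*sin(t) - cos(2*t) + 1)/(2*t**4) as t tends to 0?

1/3

Substitution gives 0/0 (the numerator vanishes to order 4).
Expand each term to order t^4: the coefficient of t^4 in -3·sin(t) is 0 and in −cos(2t) is -2/3.
Lower-order terms cancel with the polynomial part, so the numerator is (-2/3)·t^4 + o(t^4), and the limit is (-2/3)/(-2) = 1/3.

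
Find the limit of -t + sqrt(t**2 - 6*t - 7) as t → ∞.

An ∞ − ∞ form. Rationalising with the conjugate, the difference becomes (-6t - 7) / (√(t^2 - 6*t - 7) + t).
For large t the denominator behaves like 2·t, so the quotient tends to -6/2 = -3.

-3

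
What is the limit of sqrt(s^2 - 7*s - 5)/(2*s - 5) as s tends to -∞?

-1/2

For large |s|, √(s^2 - 7*s - 5) ≈ √1·|s| and the denominator ≈ 2s.
Since s → −∞, |s| = −s, giving −√1/(2) = -1/2.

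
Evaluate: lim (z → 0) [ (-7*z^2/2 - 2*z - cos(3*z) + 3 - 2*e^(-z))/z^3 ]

Substitution gives 0/0; apply L'Hôpital's rule 3 times.
After differentiating numerator and denominator 3 times the quotient is (-27*sin(3*z) + 2*e^(-z))/(6); at z = 0 this is 1/3.

1/3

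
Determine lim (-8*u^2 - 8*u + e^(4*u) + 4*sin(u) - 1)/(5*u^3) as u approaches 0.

2

Substitution gives 0/0 (the numerator vanishes to order 3).
Expand each term to order u^3: the coefficient of u^3 in 4·sin(u) is -2/3 and in e^(4u) is 32/3.
Lower-order terms cancel with the polynomial part, so the numerator is (10)·u^3 + o(u^3), and the limit is (10)/(5) = 2.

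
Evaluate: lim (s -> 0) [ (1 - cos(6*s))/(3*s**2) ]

Substitution gives 0/0.
Use (1 − cos u)/u² → 1/2 with u = 6s: the limit is 6²/(2·3) = 6.

6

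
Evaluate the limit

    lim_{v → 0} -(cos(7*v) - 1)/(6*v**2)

Direct substitution gives 0/0.
Apply L'Hôpital: lim (-7*sin(7*v))/(-12*v), still 0/0.
After 2 applications of L'Hôpital's rule the quotient is (-49*cos(7*v))/(-12); substituting v = 0 gives 49/12.

49/12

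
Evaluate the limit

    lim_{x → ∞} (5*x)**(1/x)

1

Base → ∞ and exponent → 0: an ∞^0 form.
Take logs: (1/x)·ln(5·x^1) = (ln 5 + 1·ln x)/x → 0.
So the limit is e^0 = 1.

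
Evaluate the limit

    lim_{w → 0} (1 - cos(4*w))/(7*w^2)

Substitution gives 0/0.
Use (1 − cos u)/u² → 1/2 with u = 4w: the limit is 4²/(2·7) = 8/7.

8/7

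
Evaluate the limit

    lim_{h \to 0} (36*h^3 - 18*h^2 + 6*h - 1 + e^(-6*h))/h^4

54

Direct substitution gives 0/0.
Apply L'Hôpital: lim (108*h^2 - 36*h + 6 - 6*e^(-6*h))/(4*h^3), still 0/0.
Apply L'Hôpital: lim (216*h - 36 + 36*e^(-6*h))/(12*h^2), still 0/0.
Apply L'Hôpital: lim (216 - 216*e^(-6*h))/(24*h), still 0/0.
After 4 applications of L'Hôpital's rule the quotient is (1296*e^(-6*h))/(24); substituting h = 0 gives 54.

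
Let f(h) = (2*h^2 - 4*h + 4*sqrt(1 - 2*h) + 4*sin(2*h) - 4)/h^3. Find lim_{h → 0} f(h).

Substitution gives 0/0; apply L'Hôpital's rule 3 times.
After differentiating numerator and denominator 3 times the quotient is (-32*cos(2*h) - 12/(1 - 2*h)^(5/2))/(6); at h = 0 this is -22/3.

-22/3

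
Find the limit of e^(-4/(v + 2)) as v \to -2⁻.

∞

As v → -2⁻, -4/(v + 2) → +∞, so e^(-4/(v + 2)) → ∞.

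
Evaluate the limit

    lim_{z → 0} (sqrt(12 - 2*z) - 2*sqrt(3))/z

Substitution gives 0/0. Multiply numerator and denominator by the conjugate √(12 - 2z) + √12.
The numerator becomes (12 - 2z) − 12 = -2z, so the expression simplifies to -2/(√(12 - 2z) + √12).
Letting z → 0 gives -2/(2√12) = -√(3)/6.

-√(3)/6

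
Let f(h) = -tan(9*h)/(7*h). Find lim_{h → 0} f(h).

-9/7

Substitution gives 0/0.
Since tan(u)/u → 1 as u → 0, tan(9h)/(9h) → 1 and the limit is 9/(-7) = -9/7.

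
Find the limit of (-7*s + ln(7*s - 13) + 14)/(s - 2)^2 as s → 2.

Direct substitution gives 0/0.
Apply L'Hôpital: lim (-7 + 7/(7*s - 13))/(2*s - 4), still 0/0.
After 2 applications of L'Hôpital's rule the quotient is (-49/(7*s - 13)^2)/(2); substituting s = 2 gives -49/2.

-49/2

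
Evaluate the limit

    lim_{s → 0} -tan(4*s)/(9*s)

Substitution gives 0/0.
Since tan(u)/u → 1 as u → 0, tan(4s)/(4s) → 1 and the limit is 4/(-9) = -4/9.

-4/9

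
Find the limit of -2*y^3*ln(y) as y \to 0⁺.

0

This is a 0·(−∞) form. Rewrite as -2·ln(y) / y^(−3) and apply L'Hôpital:
the derivative quotient is -2·(1/y) / (−3·y^(−4)) = (2/3)·y^3 → 0.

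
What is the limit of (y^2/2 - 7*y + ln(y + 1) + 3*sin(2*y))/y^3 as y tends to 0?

-11/3

Substitution gives 0/0; apply L'Hôpital's rule 3 times.
After differentiating numerator and denominator 3 times the quotient is (-24*cos(2*y) + 2/(y + 1)^3)/(6); at y = 0 this is -11/3.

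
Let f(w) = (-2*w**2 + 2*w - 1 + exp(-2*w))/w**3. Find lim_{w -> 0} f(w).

-4/3

Direct substitution gives 0/0.
Apply L'Hôpital: lim (-4*w + 2 - 2*e^(-2*w))/(3*w^2), still 0/0.
Apply L'Hôpital: lim (-4 + 4*e^(-2*w))/(6*w), still 0/0.
After 3 applications of L'Hôpital's rule the quotient is (-8*e^(-2*w))/(6); substituting w = 0 gives -4/3.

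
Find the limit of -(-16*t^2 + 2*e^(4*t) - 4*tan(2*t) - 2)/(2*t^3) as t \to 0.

Substitution gives 0/0 (the numerator vanishes to order 3).
Expand each term to order t^3: the coefficient of t^3 in -4·tan(2t) is -32/3 and in 2·e^(4t) is 64/3.
Lower-order terms cancel with the polynomial part, so the numerator is (32/3)·t^3 + o(t^3), and the limit is (32/3)/(-2) = -16/3.

-16/3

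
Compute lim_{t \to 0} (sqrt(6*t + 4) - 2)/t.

A 0/0 form; rationalise with √(4 + 6t) + √4. This collapses the numerator to 6t, leaving 6/(√(4 + 6t) + √4) → 6/(2√4) = 3/2.

3/2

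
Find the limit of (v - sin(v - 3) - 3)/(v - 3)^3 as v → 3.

1/6

Direct substitution gives 0/0.
Apply L'Hôpital: lim (1 - cos(v - 3))/(3*(v - 3)^2), still 0/0.
Apply L'Hôpital: lim (sin(v - 3))/(6*v - 18), still 0/0.
After 3 applications of L'Hôpital's rule the quotient is (cos(v - 3))/(6); substituting v = 3 gives 1/6.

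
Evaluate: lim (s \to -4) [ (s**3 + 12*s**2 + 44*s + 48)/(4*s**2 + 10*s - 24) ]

Direct substitution gives 0/0, so factor. Both numerator and denominator have (s + 4) as a factor.
After cancelling, the expression reduces to (s^2 + 8*s + 12)/(4*s - 6).
Substituting s = -4 gives 2/11.

2/11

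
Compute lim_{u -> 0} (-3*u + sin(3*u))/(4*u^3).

Direct substitution gives 0/0.
Apply L'Hôpital: lim (3*cos(3*u) - 3)/(12*u^2), still 0/0.
Apply L'Hôpital: lim (-9*sin(3*u))/(24*u), still 0/0.
After 3 applications of L'Hôpital's rule the quotient is (-27*cos(3*u))/(24); substituting u = 0 gives -9/8.

-9/8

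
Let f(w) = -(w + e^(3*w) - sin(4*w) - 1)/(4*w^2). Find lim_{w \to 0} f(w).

-9/8

Substitution gives 0/0; apply L'Hôpital's rule 2 times.
After differentiating numerator and denominator 2 times the quotient is (9*e^(3*w) + 16*sin(4*w))/(-8); at w = 0 this is -9/8.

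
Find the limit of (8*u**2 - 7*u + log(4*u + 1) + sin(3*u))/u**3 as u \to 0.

101/6

Substitution gives 0/0 (the numerator vanishes to order 3).
Expand each term to order u^3: the coefficient of u^3 in ln(1 + 4u) is 64/3 and in sin(3u) is -9/2.
Lower-order terms cancel with the polynomial part, so the numerator is (101/6)·u^3 + o(u^3), and the limit is (101/6)/(1) = 101/6.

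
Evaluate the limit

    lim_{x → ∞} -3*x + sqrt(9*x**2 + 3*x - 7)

1/2

This has the form ∞ − ∞. Multiply and divide by the conjugate √(9*x^2 + 3*x - 7) + 3x.
That gives (3x - 7) / (√(9*x^2 + 3*x - 7) + 3x).
Divide numerator and denominator by x: the limit is 3/(2·3) = 1/2.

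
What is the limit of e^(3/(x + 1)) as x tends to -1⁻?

0

As x → -1⁻, 3/(x + 1) → −∞, so e^(3/(x + 1)) → 0.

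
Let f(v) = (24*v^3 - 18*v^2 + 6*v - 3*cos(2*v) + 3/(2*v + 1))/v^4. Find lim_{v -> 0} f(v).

Substitution gives 0/0; apply L'Hôpital's rule 4 times.
After differentiating numerator and denominator 4 times the quotient is (-48*cos(2*v) + 1152/(2*v + 1)^5)/(24); at v = 0 this is 46.

46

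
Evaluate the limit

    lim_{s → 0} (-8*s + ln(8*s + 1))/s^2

Direct substitution gives 0/0.
Apply L'Hôpital: lim (-8 + 8/(8*s + 1))/(2*s), still 0/0.
After 2 applications of L'Hôpital's rule the quotient is (-64/(8*s + 1)^2)/(2); substituting s = 0 gives -32.

-32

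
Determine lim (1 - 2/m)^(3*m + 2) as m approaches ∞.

Write it as [(1 - 2/m)^m]^(3) · (1 - 2/m)^(2). The bracketed term tends to e^(-2) and the second factor to 1, so the limit is e^(-6).

e^(-6)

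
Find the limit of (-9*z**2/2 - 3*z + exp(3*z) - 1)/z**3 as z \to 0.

9/2

Direct substitution gives 0/0.
Apply L'Hôpital: lim (-9*z + 3*e^(3*z) - 3)/(3*z^2), still 0/0.
Apply L'Hôpital: lim (9*e^(3*z) - 9)/(6*z), still 0/0.
After 3 applications of L'Hôpital's rule the quotient is (27*e^(3*z))/(6); substituting z = 0 gives 9/2.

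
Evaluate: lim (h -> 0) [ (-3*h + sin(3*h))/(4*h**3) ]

-9/8

Direct substitution gives 0/0.
Apply L'Hôpital: lim (3*cos(3*h) - 3)/(12*h^2), still 0/0.
Apply L'Hôpital: lim (-9*sin(3*h))/(24*h), still 0/0.
After 3 applications of L'Hôpital's rule the quotient is (-27*cos(3*h))/(24); substituting h = 0 gives -9/8.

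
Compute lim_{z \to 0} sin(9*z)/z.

Substitution gives 0/0.
Write it as (9)·sin(9z)/(9z); since sin(u)/u → 1, the limit is 9.

9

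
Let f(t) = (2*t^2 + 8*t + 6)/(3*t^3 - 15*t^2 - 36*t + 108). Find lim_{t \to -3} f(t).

-4/135

Direct substitution gives 0/0, so factor. Both numerator and denominator have (t + 3) as a factor.
After cancelling, the expression reduces to (2*t + 2)/(3*t^2 - 24*t + 36).
Substituting t = -3 gives -4/135.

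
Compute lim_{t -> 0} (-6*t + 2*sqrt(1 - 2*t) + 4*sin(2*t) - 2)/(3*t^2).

Substitution gives 0/0 (the numerator vanishes to order 2).
Expand each term to order t^2: the coefficient of t^2 in 2·√(1 - 2t) is -1 and in 4·sin(2t) is 0.
Lower-order terms cancel with the polynomial part, so the numerator is (-1)·t^2 + o(t^2), and the limit is (-1)/(3) = -1/3.

-1/3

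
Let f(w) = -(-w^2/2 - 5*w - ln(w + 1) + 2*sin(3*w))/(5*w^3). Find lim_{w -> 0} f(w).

28/15

Substitution gives 0/0; apply L'Hôpital's rule 3 times.
After differentiating numerator and denominator 3 times the quotient is (-54*cos(3*w) - 2/(w + 1)^3)/(-30); at w = 0 this is 28/15.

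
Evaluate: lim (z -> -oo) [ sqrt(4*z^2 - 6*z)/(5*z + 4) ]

For large |z|, √(4*z^2 - 6*z) ≈ √4·|z| and the denominator ≈ 5z.
Since z → −∞, |z| = −z, giving −√4/(5) = -2/5.

-2/5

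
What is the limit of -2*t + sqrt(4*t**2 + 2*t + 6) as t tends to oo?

1/2

An ∞ − ∞ form. Rationalising with the conjugate, the difference becomes (2t + 6) / (√(4*t^2 + 2*t + 6) + 2t).
For large t the denominator behaves like 2·2t, so the quotient tends to 2/4 = 1/2.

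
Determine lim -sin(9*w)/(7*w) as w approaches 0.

Substitution gives 0/0.
Write it as (9/(-7))·sin(9w)/(9w); since sin(u)/u → 1, the limit is -9/7.

-9/7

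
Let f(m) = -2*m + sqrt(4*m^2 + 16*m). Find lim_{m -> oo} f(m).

An ∞ − ∞ form. Rationalising with the conjugate, the difference becomes (16m) / (√(4*m^2 + 16*m) + 2m).
For large m the denominator behaves like 2·2m, so the quotient tends to 16/4 = 4.

4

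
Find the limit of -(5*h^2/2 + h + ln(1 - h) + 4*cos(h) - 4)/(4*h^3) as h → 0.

Substitution gives 0/0 (the numerator vanishes to order 3).
Expand each term to order h^3: the coefficient of h^3 in 4·cos(h) is 0 and in ln(1 - h) is -1/3.
Lower-order terms cancel with the polynomial part, so the numerator is (-1/3)·h^3 + o(h^3), and the limit is (-1/3)/(-4) = 1/12.

1/12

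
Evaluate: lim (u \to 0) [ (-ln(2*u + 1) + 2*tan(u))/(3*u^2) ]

2/3

Substitution gives 0/0; apply L'Hôpital's rule 2 times.
After differentiating numerator and denominator 2 times the quotient is (4*tan(u)/cos(u)^2 + 4/(2*u + 1)^2)/(6); at u = 0 this is 2/3.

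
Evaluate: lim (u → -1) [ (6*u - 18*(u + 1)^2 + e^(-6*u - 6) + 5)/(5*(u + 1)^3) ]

-36/5

Direct substitution gives 0/0.
Apply L'Hôpital: lim (-36*u - 6*e^(-6*u - 6) - 30)/(15*(u + 1)^2), still 0/0.
Apply L'Hôpital: lim (36*e^(-6*u - 6) - 36)/(30*u + 30), still 0/0.
After 3 applications of L'Hôpital's rule the quotient is (-216*e^(-6*u - 6))/(30); substituting u = -1 gives -36/5.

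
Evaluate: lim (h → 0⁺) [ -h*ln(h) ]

0

This is a 0·(−∞) form. Rewrite as -1·ln(h) / h^(−1) and apply L'Hôpital:
the derivative quotient is -1·(1/h) / (−1·h^(−2)) = (1/1)·h^1 → 0.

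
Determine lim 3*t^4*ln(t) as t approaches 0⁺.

This is a 0·(−∞) form. Rewrite as 3·ln(t) / t^(−4) and apply L'Hôpital:
the derivative quotient is 3·(1/t) / (−4·t^(−5)) = (-3/4)·t^4 → 0.

0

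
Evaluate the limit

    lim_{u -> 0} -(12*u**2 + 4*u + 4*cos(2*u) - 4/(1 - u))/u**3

Substitution gives 0/0 (the numerator vanishes to order 3).
Expand each term to order u^3: the coefficient of u^3 in -4·1/(1 - u) is -4 and in 4·cos(2u) is 0.
Lower-order terms cancel with the polynomial part, so the numerator is (-4)·u^3 + o(u^3), and the limit is (-4)/(-1) = 4.

4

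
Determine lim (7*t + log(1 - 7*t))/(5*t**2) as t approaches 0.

-49/10

Direct substitution gives 0/0.
Apply L'Hôpital: lim (7 - 7/(1 - 7*t))/(10*t), still 0/0.
After 2 applications of L'Hôpital's rule the quotient is (-49/(1 - 7*t)^2)/(10); substituting t = 0 gives -49/10.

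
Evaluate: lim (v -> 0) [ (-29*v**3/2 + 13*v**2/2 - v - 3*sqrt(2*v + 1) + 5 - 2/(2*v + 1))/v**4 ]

-241/8

Substitution gives 0/0; apply L'Hôpital's rule 4 times.
After differentiating numerator and denominator 4 times the quotient is (-768/(2*v + 1)^5 + 45/(2*v + 1)^(7/2))/(24); at v = 0 this is -241/8.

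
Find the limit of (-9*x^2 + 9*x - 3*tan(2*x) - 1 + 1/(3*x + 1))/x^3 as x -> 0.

Substitution gives 0/0; apply L'Hôpital's rule 3 times.
After differentiating numerator and denominator 3 times the quotient is (-96*tan(2*x)^2/cos(2*x)^2 - 48/cos(2*x)^4 - 162/(3*x + 1)^4)/(6); at x = 0 this is -35.

-35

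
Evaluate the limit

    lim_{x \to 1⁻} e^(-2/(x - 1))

∞

As x → 1⁻, -2/(x - 1) → +∞, so e^(-2/(x - 1)) → ∞.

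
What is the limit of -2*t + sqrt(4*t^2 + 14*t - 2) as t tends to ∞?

An ∞ − ∞ form. Rationalising with the conjugate, the difference becomes (14t - 2) / (√(4*t^2 + 14*t - 2) + 2t).
For large t the denominator behaves like 2·2t, so the quotient tends to 14/4 = 7/2.

7/2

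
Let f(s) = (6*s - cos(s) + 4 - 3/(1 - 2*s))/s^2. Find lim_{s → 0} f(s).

-23/2

Substitution gives 0/0; apply L'Hôpital's rule 2 times.
After differentiating numerator and denominator 2 times the quotient is (cos(s) + 24/(2*s - 1)^3)/(2); at s = 0 this is -23/2.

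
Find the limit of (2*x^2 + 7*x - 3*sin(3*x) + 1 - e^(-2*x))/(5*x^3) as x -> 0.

89/30

Substitution gives 0/0 (the numerator vanishes to order 3).
Expand each term to order x^3: the coefficient of x^3 in −e^(-2x) is 4/3 and in -3·sin(3x) is 27/2.
Lower-order terms cancel with the polynomial part, so the numerator is (89/6)·x^3 + o(x^3), and the limit is (89/6)/(5) = 89/30.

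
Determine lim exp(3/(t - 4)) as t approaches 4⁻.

As t → 4⁻, 3/(t - 4) → −∞, so e^(3/(t - 4)) → 0.

0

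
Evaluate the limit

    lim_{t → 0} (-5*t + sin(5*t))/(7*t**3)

Direct substitution gives 0/0.
Apply L'Hôpital: lim (5*cos(5*t) - 5)/(21*t^2), still 0/0.
Apply L'Hôpital: lim (-25*sin(5*t))/(42*t), still 0/0.
After 3 applications of L'Hôpital's rule the quotient is (-125*cos(5*t))/(42); substituting t = 0 gives -125/42.

-125/42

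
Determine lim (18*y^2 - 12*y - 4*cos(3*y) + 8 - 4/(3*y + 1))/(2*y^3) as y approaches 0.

Substitution gives 0/0; apply L'Hôpital's rule 3 times.
After differentiating numerator and denominator 3 times the quotient is (-108*sin(3*y) + 648/(3*y + 1)^4)/(12); at y = 0 this is 54.

54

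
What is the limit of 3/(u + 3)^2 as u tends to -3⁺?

As u → -3⁺, (u + 3) → 0⁺, so (u + 3)^2 → 0⁺ and 3/(u + 3)^2 → ∞.

∞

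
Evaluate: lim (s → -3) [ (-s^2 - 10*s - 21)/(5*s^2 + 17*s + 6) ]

Since s = -3 makes numerator and denominator zero, (s + 3) divides both.
Cancelling it gives (-s - 7)/(5*s + 2); now plug in s = -3 to get 4/13.

4/13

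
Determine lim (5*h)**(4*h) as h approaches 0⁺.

Base → 0⁺ and exponent → 0⁺: a 0^0 form.
Take logs: 4h·ln(5h). This is 0·(−∞); rewriting as ln(5h)/(1/(4h)) and applying L'Hôpital gives 0.
Hence the limit is e^0 = 1.

1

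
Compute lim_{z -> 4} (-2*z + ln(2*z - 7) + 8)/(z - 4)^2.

Direct substitution gives 0/0.
Apply L'Hôpital: lim (-2 + 2/(2*z - 7))/(2*z - 8), still 0/0.
After 2 applications of L'Hôpital's rule the quotient is (-4/(2*z - 7)^2)/(2); substituting z = 4 gives -2.

-2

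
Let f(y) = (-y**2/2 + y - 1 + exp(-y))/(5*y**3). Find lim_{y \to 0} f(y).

-1/30

Direct substitution gives 0/0.
Apply L'Hôpital: lim (-y + 1 - e^(-y))/(15*y^2), still 0/0.
Apply L'Hôpital: lim (-1 + e^(-y))/(30*y), still 0/0.
After 3 applications of L'Hôpital's rule the quotient is (-e^(-y))/(30); substituting y = 0 gives -1/30.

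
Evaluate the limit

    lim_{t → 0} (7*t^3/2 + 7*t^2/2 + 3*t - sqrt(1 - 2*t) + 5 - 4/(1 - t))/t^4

-27/8

Substitution gives 0/0; apply L'Hôpital's rule 4 times.
After differentiating numerator and denominator 4 times the quotient is (96/(t - 1)^5 + 15/(1 - 2*t)^(7/2))/(24); at t = 0 this is -27/8.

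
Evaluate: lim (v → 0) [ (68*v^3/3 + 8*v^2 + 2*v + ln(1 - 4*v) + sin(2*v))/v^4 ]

-64

Substitution gives 0/0; apply L'Hôpital's rule 4 times.
After differentiating numerator and denominator 4 times the quotient is (16*sin(2*v) - 1536/(4*v - 1)^4)/(24); at v = 0 this is -64.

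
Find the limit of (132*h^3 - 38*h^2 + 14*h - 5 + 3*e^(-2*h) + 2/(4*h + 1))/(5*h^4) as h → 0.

514/5

Substitution gives 0/0 (the numerator vanishes to order 4).
Expand each term to order h^4: the coefficient of h^4 in 3·e^(-2h) is 2 and in 2·1/(1 + 4h) is 512.
Lower-order terms cancel with the polynomial part, so the numerator is (514)·h^4 + o(h^4), and the limit is (514)/(5) = 514/5.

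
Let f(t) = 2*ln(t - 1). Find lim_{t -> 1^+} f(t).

-∞

As t → 1⁺, t - 1 → 0⁺ and ln(t - 1) → −∞.
Multiplying by 2 gives -∞.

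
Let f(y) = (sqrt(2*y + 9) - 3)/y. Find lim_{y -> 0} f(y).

A 0/0 form; rationalise with √(9 + 2y) + √9. This collapses the numerator to 2y, leaving 2/(√(9 + 2y) + √9) → 2/(2√9) = 1/3.

1/3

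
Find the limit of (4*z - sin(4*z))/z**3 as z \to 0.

32/3

Direct substitution gives 0/0.
Apply L'Hôpital: lim (4 - 4*cos(4*z))/(3*z^2), still 0/0.
Apply L'Hôpital: lim (16*sin(4*z))/(6*z), still 0/0.
After 3 applications of L'Hôpital's rule the quotient is (64*cos(4*z))/(6); substituting z = 0 gives 32/3.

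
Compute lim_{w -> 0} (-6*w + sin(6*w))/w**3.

Direct substitution gives 0/0.
Apply L'Hôpital: lim (6*cos(6*w) - 6)/(3*w^2), still 0/0.
Apply L'Hôpital: lim (-36*sin(6*w))/(6*w), still 0/0.
After 3 applications of L'Hôpital's rule the quotient is (-216*cos(6*w))/(6); substituting w = 0 gives -36.

-36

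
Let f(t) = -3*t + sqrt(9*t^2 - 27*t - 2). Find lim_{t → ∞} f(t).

-9/2

An ∞ − ∞ form. Rationalising with the conjugate, the difference becomes (-27t - 2) / (√(9*t^2 - 27*t - 2) + 3t).
For large t the denominator behaves like 2·3t, so the quotient tends to -27/6 = -9/2.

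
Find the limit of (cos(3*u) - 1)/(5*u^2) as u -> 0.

Direct substitution gives 0/0.
Apply L'Hôpital: lim (-3*sin(3*u))/(10*u), still 0/0.
After 2 applications of L'Hôpital's rule the quotient is (-9*cos(3*u))/(10); substituting u = 0 gives -9/10.

-9/10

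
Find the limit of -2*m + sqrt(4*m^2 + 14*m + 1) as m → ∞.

This has the form ∞ − ∞. Multiply and divide by the conjugate √(4*m^2 + 14*m + 1) + 2m.
That gives (14m + 1) / (√(4*m^2 + 14*m + 1) + 2m).
Divide numerator and denominator by m: the limit is 14/(2·2) = 7/2.

7/2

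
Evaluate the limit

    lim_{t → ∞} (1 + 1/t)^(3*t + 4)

Write it as [(1 + 1/t)^t]^(3) · (1 + 1/t)^(4). The bracketed term tends to e^(1) and the second factor to 1, so the limit is e^(3).

e^(3)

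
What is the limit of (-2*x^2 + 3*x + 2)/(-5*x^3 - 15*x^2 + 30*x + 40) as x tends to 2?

1/18

Direct substitution gives 0/0, so factor. Both numerator and denominator have (x - 2) as a factor.
After cancelling, the expression reduces to (-2*x - 1)/(-5*x^2 - 25*x - 20).
Substituting x = 2 gives 1/18.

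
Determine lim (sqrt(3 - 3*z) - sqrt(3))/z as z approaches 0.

Substitution gives 0/0. Multiply numerator and denominator by the conjugate √(3 - 3z) + √3.
The numerator becomes (3 - 3z) − 3 = -3z, so the expression simplifies to -3/(√(3 - 3z) + √3).
Letting z → 0 gives -3/(2√3) = -√(3)/2.

-√(3)/2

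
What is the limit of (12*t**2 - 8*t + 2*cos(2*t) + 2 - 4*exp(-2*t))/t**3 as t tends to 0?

Substitution gives 0/0; apply L'Hôpital's rule 3 times.
After differentiating numerator and denominator 3 times the quotient is (16*sin(2*t) + 32*e^(-2*t))/(6); at t = 0 this is 16/3.

16/3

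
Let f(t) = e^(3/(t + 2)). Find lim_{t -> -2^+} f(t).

As t → -2⁺, 3/(t + 2) → +∞, so e^(3/(t + 2)) → ∞.

∞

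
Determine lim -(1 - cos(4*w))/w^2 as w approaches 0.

Substitution gives 0/0.
Use (1 − cos u)/u² → 1/2 with u = 4w: the limit is 4²/(2·(-1)) = -8.

-8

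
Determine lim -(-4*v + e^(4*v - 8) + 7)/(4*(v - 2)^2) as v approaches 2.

Direct substitution gives 0/0.
Apply L'Hôpital: lim (4*e^(4*v - 8) - 4)/(16 - 8*v), still 0/0.
After 2 applications of L'Hôpital's rule the quotient is (16*e^(4*v - 8))/(-8); substituting v = 2 gives -2.

-2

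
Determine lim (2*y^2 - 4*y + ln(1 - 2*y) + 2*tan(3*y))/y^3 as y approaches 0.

Substitution gives 0/0; apply L'Hôpital's rule 3 times.
After differentiating numerator and denominator 3 times the quotient is (324*tan(3*y)^2/cos(3*y)^2 + 108/cos(3*y)^2 + 16/(2*y - 1)^3)/(6); at y = 0 this is 46/3.

46/3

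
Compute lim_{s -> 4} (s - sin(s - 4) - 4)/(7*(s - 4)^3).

Direct substitution gives 0/0.
Apply L'Hôpital: lim (1 - cos(s - 4))/(21*(s - 4)^2), still 0/0.
Apply L'Hôpital: lim (sin(s - 4))/(42*s - 168), still 0/0.
After 3 applications of L'Hôpital's rule the quotient is (cos(s - 4))/(42); substituting s = 4 gives 1/42.

1/42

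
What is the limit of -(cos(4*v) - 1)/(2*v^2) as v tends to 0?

4

Direct substitution gives 0/0.
Apply L'Hôpital: lim (-4*sin(4*v))/(-4*v), still 0/0.
After 2 applications of L'Hôpital's rule the quotient is (-16*cos(4*v))/(-4); substituting v = 0 gives 4.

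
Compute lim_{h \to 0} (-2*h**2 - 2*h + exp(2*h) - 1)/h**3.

4/3

Direct substitution gives 0/0.
Apply L'Hôpital: lim (-4*h + 2*e^(2*h) - 2)/(3*h^2), still 0/0.
Apply L'Hôpital: lim (4*e^(2*h) - 4)/(6*h), still 0/0.
After 3 applications of L'Hôpital's rule the quotient is (8*e^(2*h))/(6); substituting h = 0 gives 4/3.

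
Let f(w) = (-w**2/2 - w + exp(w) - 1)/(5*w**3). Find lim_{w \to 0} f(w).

1/30

Direct substitution gives 0/0.
Apply L'Hôpital: lim (-w + e^(w) - 1)/(15*w^2), still 0/0.
Apply L'Hôpital: lim (e^(w) - 1)/(30*w), still 0/0.
After 3 applications of L'Hôpital's rule the quotient is (e^(w))/(30); substituting w = 0 gives 1/30.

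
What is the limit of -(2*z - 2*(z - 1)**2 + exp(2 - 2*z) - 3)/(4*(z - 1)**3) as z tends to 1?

Direct substitution gives 0/0.
Apply L'Hôpital: lim (-4*z - 2*e^(2 - 2*z) + 6)/(-12*(z - 1)^2), still 0/0.
Apply L'Hôpital: lim (4*e^(2 - 2*z) - 4)/(24 - 24*z), still 0/0.
After 3 applications of L'Hôpital's rule the quotient is (-8*e^(2 - 2*z))/(-24); substituting z = 1 gives 1/3.

1/3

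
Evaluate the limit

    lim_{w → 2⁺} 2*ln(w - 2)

As w → 2⁺, w - 2 → 0⁺ and ln(w - 2) → −∞.
Multiplying by 2 gives -∞.

-∞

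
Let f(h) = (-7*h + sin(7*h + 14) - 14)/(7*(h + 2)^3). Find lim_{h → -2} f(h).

Direct substitution gives 0/0.
Apply L'Hôpital: lim (7*cos(7*h + 14) - 7)/(21*(h + 2)^2), still 0/0.
Apply L'Hôpital: lim (-49*sin(7*h + 14))/(42*h + 84), still 0/0.
After 3 applications of L'Hôpital's rule the quotient is (-343*cos(7*h + 14))/(42); substituting h = -2 gives -49/6.

-49/6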